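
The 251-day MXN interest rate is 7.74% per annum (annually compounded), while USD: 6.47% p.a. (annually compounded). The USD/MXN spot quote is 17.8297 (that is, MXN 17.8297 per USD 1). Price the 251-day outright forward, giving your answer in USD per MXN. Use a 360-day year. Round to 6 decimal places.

T = 251/360 years.
MXN accumulates by (1 + 0.0774)^(251/360) = 1.053353.
Growth of 1 USD over T: (1 + 0.0647)^(251/360) = 1.0446804.
Forward (MXN per USD) = 17.8297 × 1.053353 / 1.0446804 = 17.97772.
Invert for USD per MXN: 1 / 17.97772 = 0.055624.

0.055624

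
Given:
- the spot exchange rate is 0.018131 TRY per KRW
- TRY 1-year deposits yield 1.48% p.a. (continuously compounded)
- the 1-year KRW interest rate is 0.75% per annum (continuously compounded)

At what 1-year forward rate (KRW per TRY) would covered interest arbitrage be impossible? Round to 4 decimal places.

T = 1 year.
TRY accumulates by e^(0.0148×1) = 1.01491006.
Growth of 1 KRW over T: e^(0.0075×1) = 1.0075282.
CIP: F = S · (grow TRY)/(grow KRW) = 0.018131 × 1.01491006/1.0075282 = 0.018263840 TRY per KRW.
Quoted the other way: 1/0.018263840 = 54.7530 KRW per TRY.

54.7530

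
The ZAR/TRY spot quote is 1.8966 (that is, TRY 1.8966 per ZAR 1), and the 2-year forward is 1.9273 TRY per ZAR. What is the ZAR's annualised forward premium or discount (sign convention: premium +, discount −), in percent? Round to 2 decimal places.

T = 2 years.
ZAR trades forward at +1.61869% vs spot over the period.
×(1/T) gives 0.81% p.a.

+0.81%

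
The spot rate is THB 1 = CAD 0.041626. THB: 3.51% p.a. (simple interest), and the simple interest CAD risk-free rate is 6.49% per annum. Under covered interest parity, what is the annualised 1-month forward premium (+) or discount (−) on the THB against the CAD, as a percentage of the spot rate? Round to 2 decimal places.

+2.97%

T = 1/12 years.
CIP forward (CAD per THB) = 0.041626 × 1.0054083/1.002925 = 0.041729068.
Annualised premium = (F − S)/S × (1/T) = (0.041729068 − 0.041626)/0.041626 ÷ (1/12) = 2.97%.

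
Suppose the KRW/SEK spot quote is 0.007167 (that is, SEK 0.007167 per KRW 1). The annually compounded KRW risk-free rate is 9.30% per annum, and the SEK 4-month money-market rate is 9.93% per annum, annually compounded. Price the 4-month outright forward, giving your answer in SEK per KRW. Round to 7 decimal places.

T = 4/12 years.
SEK growth factor: (1 + 0.0993)^(4/12) = 1.0320611.
Growth of 1 KRW over T: (1 + 0.0930)^(4/12) = 1.0300858.
So F = 0.007167 × 1.0320611 / 1.0300858 = 0.007180743 (SEK/KRW).

0.0071807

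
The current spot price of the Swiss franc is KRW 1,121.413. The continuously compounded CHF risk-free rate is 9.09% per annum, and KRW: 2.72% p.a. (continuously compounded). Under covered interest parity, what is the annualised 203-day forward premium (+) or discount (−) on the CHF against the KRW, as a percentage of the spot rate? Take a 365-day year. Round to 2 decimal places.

T = 203/365 years.
CIP forward (KRW per CHF) = 1121.413 × 1.0152427/1.0518551 = 1082.379466.
Annualised premium = (F − S)/S × (1/T) = (1082.379466 − 1121.413)/1121.413 ÷ (203/365) = -6.26%.

-6.26%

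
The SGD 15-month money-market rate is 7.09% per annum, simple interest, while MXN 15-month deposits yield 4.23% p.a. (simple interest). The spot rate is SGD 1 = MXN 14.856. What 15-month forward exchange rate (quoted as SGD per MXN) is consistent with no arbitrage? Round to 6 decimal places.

T = 15/12 years.
Growth of 1 MXN over T: 1 + 0.0423×15/12 = 1.052875.
SGD growth factor: 1 + 0.0709×15/12 = 1.088625.
So F = 14.856 × 1.052875 / 1.088625 = 14.36814 (MXN/SGD).
Invert for SGD per MXN: 1 / 14.36814 = 0.069598.

0.069598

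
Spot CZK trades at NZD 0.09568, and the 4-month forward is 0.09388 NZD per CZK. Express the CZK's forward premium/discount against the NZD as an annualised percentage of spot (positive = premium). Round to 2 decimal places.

-5.64%

T = 4/12 years.
Period premium: (0.09388 − 0.09568)/0.09568 = -0.0188127.
Per annum: -0.0188127 / (4/12) = -0.056438 = -5.64%.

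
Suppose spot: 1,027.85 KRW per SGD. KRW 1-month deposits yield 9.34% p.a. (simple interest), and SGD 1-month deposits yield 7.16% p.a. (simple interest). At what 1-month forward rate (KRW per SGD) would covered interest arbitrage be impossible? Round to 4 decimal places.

1029.7062

T = 1/12 years.
KRW accumulates by 1 + 0.0934×1/12 = 1.0077833333.
Growth of 1 SGD over T: 1 + 0.0716×1/12 = 1.0059666667.
Forward (KRW per SGD) = 1027.85 × 1.0077833333 / 1.0059666667 = 1029.706186.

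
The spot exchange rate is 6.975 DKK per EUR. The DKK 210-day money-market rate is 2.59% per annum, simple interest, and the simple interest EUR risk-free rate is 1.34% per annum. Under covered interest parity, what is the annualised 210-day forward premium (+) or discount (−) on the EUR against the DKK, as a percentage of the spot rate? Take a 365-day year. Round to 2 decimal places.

T = 210/365 years.
No-arbitrage forward: 6.975 × 1.0149014 / 1.0077096 = 7.024779 DKK/EUR.
Annualised premium = (F − S)/S × (1/T) = (7.024779 − 6.975)/6.975 ÷ (210/365) = 1.24%.

+1.24%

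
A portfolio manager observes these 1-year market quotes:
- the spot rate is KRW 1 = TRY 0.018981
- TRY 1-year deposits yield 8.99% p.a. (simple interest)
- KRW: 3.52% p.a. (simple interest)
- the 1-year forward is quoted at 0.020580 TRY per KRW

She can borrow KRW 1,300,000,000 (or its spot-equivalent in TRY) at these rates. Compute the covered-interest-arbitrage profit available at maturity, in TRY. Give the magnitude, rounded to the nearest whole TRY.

T = 1 year.
Invest the KRW and cover forward: 1,300,000,000 × 1.035200 × 0.020580 = TRY 27,695,740.80.
Convert at spot and invest in TRY: 1,300,000,000 × 0.018981 × 1.089900 = TRY 26,893,609.47.
The quoted forward overvalues KRW, so borrow TRY, buy KRW at spot, deposit the KRW at 3.52%, and sell the proceeds forward at 0.020580.
Profit = 27,695,740.80 − 26,893,609.47 = TRY 802,131.

TRY 802,131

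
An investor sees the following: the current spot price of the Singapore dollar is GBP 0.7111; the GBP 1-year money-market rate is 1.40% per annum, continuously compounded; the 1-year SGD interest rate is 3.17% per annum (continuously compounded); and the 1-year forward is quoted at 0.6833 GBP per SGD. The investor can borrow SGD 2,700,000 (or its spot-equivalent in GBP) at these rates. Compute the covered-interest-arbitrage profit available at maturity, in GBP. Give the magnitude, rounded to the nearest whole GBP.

GBP 42,708

T = 1 year.
Keep in SGD, deliver into the forward: 2,700,000·1.032207797·0.6833 = GBP 1,904,330.49.
Swap to GBP now, deposit: 2,700,000·0.7111·1.014098459 = GBP 1,947,038.62.
The quoted forward undervalues SGD, so borrow SGD, convert to GBP at spot, deposit the GBP at 1.40%, and buy SGD forward at 0.6833 to cover the loan.
Arbitrage profit = |1,904,330.49 − 1,947,038.62| = GBP 42,708.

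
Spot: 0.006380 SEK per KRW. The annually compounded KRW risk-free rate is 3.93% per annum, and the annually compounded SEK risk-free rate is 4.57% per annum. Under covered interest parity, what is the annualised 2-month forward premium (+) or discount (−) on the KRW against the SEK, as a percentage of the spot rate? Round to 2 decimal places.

T = 2/12 years.
No-arbitrage forward: 0.00638 × 1.0074756 / 1.0064453 = 0.006386531 SEK/KRW.
(F − S)/S ÷ T = (0.006386531 − 0.00638)/0.00638/(2/12) = 0.006142 → 0.61%.

+0.61%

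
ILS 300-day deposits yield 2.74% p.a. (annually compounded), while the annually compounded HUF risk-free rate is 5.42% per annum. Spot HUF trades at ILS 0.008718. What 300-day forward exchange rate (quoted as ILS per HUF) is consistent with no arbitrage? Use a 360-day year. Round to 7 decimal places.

0.0085329

T = 300/360 years.
Growth of 1 ILS over T: (1 + 0.0274)^(300/360) = 1.0227817.
HUF growth factor: (1 + 0.0542)^(300/360) = 1.0449668.
So F = 0.008718 × 1.0227817 / 1.0449668 = 0.008532913 (ILS/HUF).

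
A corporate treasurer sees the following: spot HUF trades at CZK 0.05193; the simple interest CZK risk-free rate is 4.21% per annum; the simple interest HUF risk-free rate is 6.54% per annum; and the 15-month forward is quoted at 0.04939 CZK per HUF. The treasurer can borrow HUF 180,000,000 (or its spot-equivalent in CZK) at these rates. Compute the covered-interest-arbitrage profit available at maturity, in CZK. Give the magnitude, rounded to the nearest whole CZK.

CZK 222,333

T = 15/12 years.
Route A — deposit HUF, sell forward: 180,000,000 × 1.081750 × 0.04939 = CZK 9,616,973.85.
Route B — convert at spot, deposit CZK: 180,000,000 × 0.05193 × 1.052625 = CZK 9,839,306.93.
The quoted forward undervalues HUF, so borrow HUF, convert to CZK at spot, deposit the CZK at 4.21%, and buy HUF forward at 0.04939 to cover the loan.
The gap between the two covered legs is CZK 222,333.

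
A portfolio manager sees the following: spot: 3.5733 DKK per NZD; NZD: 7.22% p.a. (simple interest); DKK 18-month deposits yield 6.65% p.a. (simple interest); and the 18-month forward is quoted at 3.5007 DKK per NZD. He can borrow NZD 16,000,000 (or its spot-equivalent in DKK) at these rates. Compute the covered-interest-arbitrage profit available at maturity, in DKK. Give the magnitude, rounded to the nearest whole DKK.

T = 18/12 years.
Route A — deposit NZD, sell forward: 16,000,000 × 1.108300 × 3.5007 = DKK 62,077,212.96.
Route B — convert at spot, deposit DKK: 16,000,000 × 3.5733 × 1.099750 = DKK 62,875,786.80.
The quoted forward undervalues NZD, so borrow NZD, convert to DKK at spot, deposit the DKK at 6.65%, and buy NZD forward at 3.5007 to cover the loan.
The gap between the two covered legs is DKK 798,574.

DKK 798,574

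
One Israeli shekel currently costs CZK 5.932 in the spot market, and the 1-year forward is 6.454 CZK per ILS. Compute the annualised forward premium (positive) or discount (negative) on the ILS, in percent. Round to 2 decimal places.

+8.80%

T = 1 year.
(F − S)/S = (6.454 − 5.932)/5.932 = 0.0879973.
Per annum: 0.0879973 / 1 = 0.087997 = 8.80%.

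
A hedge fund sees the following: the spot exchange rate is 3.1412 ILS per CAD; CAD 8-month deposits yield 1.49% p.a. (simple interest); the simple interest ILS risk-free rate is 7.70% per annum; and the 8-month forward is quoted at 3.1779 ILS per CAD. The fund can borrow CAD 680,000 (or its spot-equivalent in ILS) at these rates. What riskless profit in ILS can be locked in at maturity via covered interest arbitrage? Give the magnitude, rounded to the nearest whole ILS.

T = 8/12 years.
Keep in CAD, deliver into the forward: 680,000·1.009933333·3.1779 = ILS 2,182,437.65.
Swap to ILS now, deposit: 680,000·3.1412·1.051333333 = ILS 2,245,664.82.
The quoted forward undervalues CAD, so borrow CAD, convert to ILS at spot, deposit the ILS at 7.70%, and buy CAD forward at 3.1779 to cover the loan.
Profit = 2,245,664.82 − 2,182,437.65 = ILS 63,227.

ILS 63,227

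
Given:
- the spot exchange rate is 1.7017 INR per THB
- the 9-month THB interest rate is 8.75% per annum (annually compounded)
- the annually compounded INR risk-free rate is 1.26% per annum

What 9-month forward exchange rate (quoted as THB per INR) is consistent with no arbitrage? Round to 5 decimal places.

T = 9/12 years.
INR growth factor: (1 + 0.0126)^(9/12) = 1.0094352.
THB accumulates by (1 + 0.0875)^(9/12) = 1.0649322.
Forward (INR per THB) = 1.7017 × 1.0094352 / 1.0649322 = 1.613019.
Quoted the other way: 1/1.613019 = 0.61996 THB per INR.

0.61996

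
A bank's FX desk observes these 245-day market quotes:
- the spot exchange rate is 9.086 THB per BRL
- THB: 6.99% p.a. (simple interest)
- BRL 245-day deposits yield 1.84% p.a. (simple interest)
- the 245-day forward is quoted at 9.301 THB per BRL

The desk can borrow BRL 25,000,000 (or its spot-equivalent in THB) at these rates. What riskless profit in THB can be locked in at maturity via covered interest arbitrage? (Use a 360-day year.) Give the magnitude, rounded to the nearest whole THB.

T = 245/360 years.
Invest the BRL and cover forward: 25,000,000 × 1.01252222222 × 9.301 = THB 235,436,729.72.
Convert at spot and invest in THB: 25,000,000 × 9.086 × 1.04757083333 = THB 237,955,714.79.
The quoted forward undervalues BRL, so borrow BRL, convert to THB at spot, deposit the THB at 6.99%, and buy BRL forward at 9.301 to cover the loan.
Arbitrage profit = |235,436,729.72 − 237,955,714.79| = THB 2,518,985.

THB 2,518,985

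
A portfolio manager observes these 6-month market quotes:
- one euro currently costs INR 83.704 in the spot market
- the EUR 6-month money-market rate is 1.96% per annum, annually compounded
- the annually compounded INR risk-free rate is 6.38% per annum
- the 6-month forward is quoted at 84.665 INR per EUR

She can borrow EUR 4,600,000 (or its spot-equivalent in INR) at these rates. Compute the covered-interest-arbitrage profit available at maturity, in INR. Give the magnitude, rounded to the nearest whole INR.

INR 3,874,049

T = 6/12 years.
Keep in EUR, deliver into the forward: 4,600,000·1.00975244491·84.665 = INR 393,257,177.44.
Swap to INR now, deposit: 4,600,000·83.704·1.03140680626 = INR 397,131,226.43.
The quoted forward undervalues EUR, so borrow EUR, convert to INR at spot, deposit the INR at 6.38%, and buy EUR forward at 84.665 to cover the loan.
The gap between the two covered legs is INR 3,874,049.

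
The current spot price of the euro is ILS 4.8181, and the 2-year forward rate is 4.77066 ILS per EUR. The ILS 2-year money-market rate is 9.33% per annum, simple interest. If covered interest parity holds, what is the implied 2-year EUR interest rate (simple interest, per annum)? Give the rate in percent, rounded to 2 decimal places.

9.92%

T = 2 years.
F/S = 4.77066/4.8181 = 0.9901538 = (growth of ILS) / (growth of EUR).
The ILS side grows by 1 + 0.0933×2 = 1.186600.
Hence g_EUR = 1.1983997.
r = (1.1983997 − 1)/2 = 0.099200 → 9.92%.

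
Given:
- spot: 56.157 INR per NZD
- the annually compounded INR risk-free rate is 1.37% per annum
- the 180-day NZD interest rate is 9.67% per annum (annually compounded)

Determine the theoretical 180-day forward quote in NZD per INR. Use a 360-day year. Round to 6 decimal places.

0.018522

T = 180/360 years.
Growth of 1 INR over T: (1 + 0.0137)^(180/360) = 1.0068267.
NZD accumulates by (1 + 0.0967)^(180/360) = 1.0472345.
So F = 56.157 × 1.0068267 / 1.0472345 = 53.99017 (INR/NZD).
Invert for NZD per INR: 1 / 53.99017 = 0.018522.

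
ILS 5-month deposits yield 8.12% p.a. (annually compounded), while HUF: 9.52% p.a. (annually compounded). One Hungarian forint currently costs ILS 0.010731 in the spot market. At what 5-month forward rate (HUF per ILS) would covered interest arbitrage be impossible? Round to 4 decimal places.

T = 5/12 years.
Growth of 1 ILS over T: (1 + 0.0812)^(5/12) = 1.03306468.
Growth of 1 HUF over T: (1 + 0.0952)^(5/12) = 1.03861741.
So F = 0.010731 × 1.03306468 / 1.03861741 = 0.010673629 (ILS/HUF).
Quoted the other way: 1/0.010673629 = 93.6888 HUF per ILS.

93.6888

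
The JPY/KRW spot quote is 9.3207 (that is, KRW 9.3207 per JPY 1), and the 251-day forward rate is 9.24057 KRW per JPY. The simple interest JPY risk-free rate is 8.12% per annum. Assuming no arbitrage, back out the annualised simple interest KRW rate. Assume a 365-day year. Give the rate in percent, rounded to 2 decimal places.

T = 251/365 years.
F/S = 9.24057/9.3207 = 0.9914030 = (growth of KRW) / (growth of JPY).
The JPY side grows by 1 + 0.0812×251/365 = 1.0558389.
That pins the KRW growth at 1.0467619.
r = (1.0467619 − 1)/(251/365) = 0.068000 → 6.80%.

6.80%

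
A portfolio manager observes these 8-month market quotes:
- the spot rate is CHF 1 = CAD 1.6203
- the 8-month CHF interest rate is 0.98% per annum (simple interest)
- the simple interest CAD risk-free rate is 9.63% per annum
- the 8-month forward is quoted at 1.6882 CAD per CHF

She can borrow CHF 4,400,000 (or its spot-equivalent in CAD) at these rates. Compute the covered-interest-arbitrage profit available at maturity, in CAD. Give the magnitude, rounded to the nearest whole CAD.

T = 8/12 years.
Invest the CHF and cover forward: 4,400,000 × 1.006533333 × 1.6882 = CAD 7,476,610.12.
Convert at spot and invest in CAD: 4,400,000 × 1.6203 × 1.064200 = CAD 7,587,022.34.
The quoted forward undervalues CHF, so borrow CHF, convert to CAD at spot, deposit the CAD at 9.63%, and buy CHF forward at 1.6882 to cover the loan.
Profit = 7,587,022.34 − 7,476,610.12 = CAD 110,412.

CAD 110,412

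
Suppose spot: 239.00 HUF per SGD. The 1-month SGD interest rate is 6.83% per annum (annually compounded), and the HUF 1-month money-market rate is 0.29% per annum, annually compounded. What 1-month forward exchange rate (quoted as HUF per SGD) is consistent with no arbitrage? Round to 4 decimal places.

237.7451

T = 1/12 years.
Growth of 1 HUF over T: (1 + 0.0029)^(1/12) = 1.000241346.
Growth of 1 SGD over T: (1 + 0.0683)^(1/12) = 1.005520901.
So F = 239.0 × 1.000241346 / 1.005520901 = 237.745114 (HUF/SGD).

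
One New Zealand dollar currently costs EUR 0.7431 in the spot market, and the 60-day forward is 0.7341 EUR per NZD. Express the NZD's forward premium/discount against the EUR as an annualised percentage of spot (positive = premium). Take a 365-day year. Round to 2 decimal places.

-7.37%

T = 60/365 years.
Period premium: (0.7341 − 0.7431)/0.7431 = -0.0121114.
Per annum: -0.0121114 / (60/365) = -0.073678 = -7.37%.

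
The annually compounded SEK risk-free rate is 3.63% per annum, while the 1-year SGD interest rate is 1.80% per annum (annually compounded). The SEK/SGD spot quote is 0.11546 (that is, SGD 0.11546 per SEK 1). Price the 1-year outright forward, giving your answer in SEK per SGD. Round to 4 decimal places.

8.8167

T = 1 year.
SGD growth factor: (1 + 0.0180)^1 = 1.018000.
SEK growth factor: (1 + 0.0363)^1 = 1.036300.
CIP: F = S · (grow SGD)/(grow SEK) = 0.11546 × 1.018000/1.036300 = 0.1134211 SGD per SEK.
Invert for SEK per SGD: 1 / 0.1134211 = 8.8167.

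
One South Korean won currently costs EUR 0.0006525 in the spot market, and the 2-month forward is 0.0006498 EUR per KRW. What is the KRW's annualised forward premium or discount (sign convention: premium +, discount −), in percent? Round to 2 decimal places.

-2.48%

T = 2/12 years.
Period premium: (0.0006498 − 0.0006525)/0.0006525 = -0.0041379.
Per annum: -0.0041379 / (2/12) = -0.024827 = -2.48%.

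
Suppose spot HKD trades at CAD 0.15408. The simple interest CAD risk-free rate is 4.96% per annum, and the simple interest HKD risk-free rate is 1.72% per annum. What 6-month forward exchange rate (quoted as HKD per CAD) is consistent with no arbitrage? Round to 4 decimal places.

T = 6/12 years.
CAD accumulates by 1 + 0.0496×6/12 = 1.024800.
HKD growth factor: 1 + 0.0172×6/12 = 1.008600.
So F = 0.15408 × 1.024800 / 1.008600 = 0.1565548 (CAD/HKD).
Invert for HKD per CAD: 1 / 0.1565548 = 6.3875.

6.3875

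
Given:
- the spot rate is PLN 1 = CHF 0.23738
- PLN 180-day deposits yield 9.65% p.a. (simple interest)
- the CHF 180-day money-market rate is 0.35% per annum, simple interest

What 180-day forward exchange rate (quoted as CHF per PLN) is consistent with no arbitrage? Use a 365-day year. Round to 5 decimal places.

T = 180/365 years.
CHF accumulates by 1 + 0.0035×180/365 = 1.001726.
Growth of 1 PLN over T: 1 + 0.0965×180/365 = 1.047589.
So F = 0.23738 × 1.001726 / 1.047589 = 0.2269876 (CHF/PLN).

0.22699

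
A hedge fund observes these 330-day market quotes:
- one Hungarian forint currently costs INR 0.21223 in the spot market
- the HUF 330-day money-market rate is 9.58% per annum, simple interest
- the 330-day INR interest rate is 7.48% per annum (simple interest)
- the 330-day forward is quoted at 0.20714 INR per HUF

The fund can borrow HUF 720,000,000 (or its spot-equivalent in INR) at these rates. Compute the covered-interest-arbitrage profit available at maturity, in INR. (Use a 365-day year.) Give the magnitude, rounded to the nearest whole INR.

INR 1,081,009

T = 330/365 years.
Keep in HUF, deliver into the forward: 720,000,000·1.08661369863·0.20714 = INR 162,058,436.30.
Swap to INR now, deposit: 720,000,000·0.21223·1.06762739726 = INR 163,139,445.01.
The quoted forward undervalues HUF, so borrow HUF, convert to INR at spot, deposit the INR at 7.48%, and buy HUF forward at 0.20714 to cover the loan.
The gap between the two covered legs is INR 1,081,009.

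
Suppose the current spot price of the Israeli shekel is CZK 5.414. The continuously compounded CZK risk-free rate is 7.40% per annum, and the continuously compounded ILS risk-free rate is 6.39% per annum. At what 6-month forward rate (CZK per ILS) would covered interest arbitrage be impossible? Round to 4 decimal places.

T = 6/12 years.
Growth of 1 CZK over T: e^(0.0740×6/12) = 1.037693.
Growth of 1 ILS over T: e^(0.0639×6/12) = 1.0324659.
So F = 5.414 × 1.037693 / 1.0324659 = 5.441410 (CZK/ILS).

5.4414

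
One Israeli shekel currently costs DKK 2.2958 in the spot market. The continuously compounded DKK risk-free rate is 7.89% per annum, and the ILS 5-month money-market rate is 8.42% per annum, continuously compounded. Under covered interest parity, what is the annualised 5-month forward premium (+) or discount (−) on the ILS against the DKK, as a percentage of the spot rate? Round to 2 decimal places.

T = 5/12 years.
No-arbitrage forward: 2.2958 × 1.0334214 / 1.035706 = 2.2907358 DKK/ILS.
(F − S)/S ÷ T = (2.2907358 − 2.2958)/2.2958/(5/12) = -0.005294 → -0.53%.

-0.53%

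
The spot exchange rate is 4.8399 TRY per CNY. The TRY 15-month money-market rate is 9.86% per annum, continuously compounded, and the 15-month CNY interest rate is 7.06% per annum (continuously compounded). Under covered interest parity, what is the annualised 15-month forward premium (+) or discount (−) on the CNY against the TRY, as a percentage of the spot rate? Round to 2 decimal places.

T = 15/12 years.
No-arbitrage forward: 4.8399 × 1.1311672 / 1.0922612 = 5.0122957 TRY/CNY.
Annualised premium = (F − S)/S × (1/T) = (5.0122957 − 4.8399)/4.8399 ÷ (15/12) = 2.85%.

+2.85%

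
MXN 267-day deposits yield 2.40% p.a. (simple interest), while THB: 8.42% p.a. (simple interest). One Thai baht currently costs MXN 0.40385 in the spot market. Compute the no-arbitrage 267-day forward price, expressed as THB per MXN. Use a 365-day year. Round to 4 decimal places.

T = 267/365 years.
MXN accumulates by 1 + 0.0240×267/365 = 1.0175562.
Growth of 1 THB over T: 1 + 0.0842×267/365 = 1.0615929.
Forward (MXN per THB) = 0.40385 × 1.0175562 / 1.0615929 = 0.3870976.
Invert for THB per MXN: 1 / 0.3870976 = 2.5833.

2.5833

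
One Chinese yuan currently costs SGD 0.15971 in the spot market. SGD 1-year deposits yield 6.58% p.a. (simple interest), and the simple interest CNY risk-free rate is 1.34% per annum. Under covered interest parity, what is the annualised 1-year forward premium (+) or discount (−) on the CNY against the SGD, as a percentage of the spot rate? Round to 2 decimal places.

+5.17%

T = 1 year.
CIP forward (SGD per CNY) = 0.15971 × 1.065800/1.013400 = 0.16796814.
(F − S)/S ÷ T = (0.16796814 − 0.15971)/0.15971/1 = 0.051707 → 5.17%.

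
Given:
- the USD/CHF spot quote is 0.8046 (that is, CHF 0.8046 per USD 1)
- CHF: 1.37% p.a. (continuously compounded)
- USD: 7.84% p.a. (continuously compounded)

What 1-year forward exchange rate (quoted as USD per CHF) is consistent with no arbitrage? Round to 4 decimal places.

1.3259

T = 1 year.
CHF accumulates by e^(0.0137×1) = 1.0137943.
USD growth factor: e^(0.0784×1) = 1.0815552.
CIP: F = S · (grow CHF)/(grow USD) = 0.8046 × 1.0137943/1.0815552 = 0.7541907 CHF per USD.
Quoted the other way: 1/0.7541907 = 1.3259 USD per CHF.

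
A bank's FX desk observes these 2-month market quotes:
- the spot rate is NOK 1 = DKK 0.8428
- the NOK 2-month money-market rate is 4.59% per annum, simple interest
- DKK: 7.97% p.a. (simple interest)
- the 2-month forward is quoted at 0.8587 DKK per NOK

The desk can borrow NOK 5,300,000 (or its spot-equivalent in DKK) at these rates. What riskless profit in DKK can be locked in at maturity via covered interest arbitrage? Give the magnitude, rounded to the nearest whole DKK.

DKK 59,751

T = 2/12 years.
Route A — deposit NOK, sell forward: 5,300,000 × 1.007650 × 0.8587 = DKK 4,585,925.99.
Route B — convert at spot, deposit DKK: 5,300,000 × 0.8428 × 1.013283333 = DKK 4,526,174.52.
The quoted forward overvalues NOK, so borrow DKK, buy NOK at spot, deposit the NOK at 4.59%, and sell the proceeds forward at 0.8587.
Arbitrage profit = |4,585,925.99 − 4,526,174.52| = DKK 59,751.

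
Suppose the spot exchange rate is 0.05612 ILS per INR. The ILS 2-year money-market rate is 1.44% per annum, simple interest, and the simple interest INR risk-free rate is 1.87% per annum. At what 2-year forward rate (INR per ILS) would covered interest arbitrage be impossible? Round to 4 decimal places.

T = 2 years.
ILS growth factor: 1 + 0.0144×2 = 1.028800.
INR growth factor: 1 + 0.0187×2 = 1.037400.
So F = 0.05612 × 1.028800 / 1.037400 = 0.055654768 (ILS/INR).
Invert for INR per ILS: 1 / 0.055654768 = 17.9679.

17.9679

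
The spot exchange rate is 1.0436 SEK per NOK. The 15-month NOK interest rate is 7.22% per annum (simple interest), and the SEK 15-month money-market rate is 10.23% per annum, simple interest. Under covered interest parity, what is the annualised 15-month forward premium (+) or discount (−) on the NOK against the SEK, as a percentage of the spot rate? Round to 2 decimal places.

+2.76%

T = 15/12 years.
No-arbitrage forward: 1.0436 × 1.127875 / 1.090250 = 1.0796151 SEK/NOK.
(F − S)/S ÷ T = (1.0796151 − 1.0436)/1.0436/(15/12) = 0.027608 → 2.76%.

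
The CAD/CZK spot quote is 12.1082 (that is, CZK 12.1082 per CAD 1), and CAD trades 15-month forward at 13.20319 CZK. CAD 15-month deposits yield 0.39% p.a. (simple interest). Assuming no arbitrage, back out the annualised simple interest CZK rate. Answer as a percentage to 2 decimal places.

7.66%

T = 15/12 years.
CIP gives F = S · g_CZK/g_CAD, so g_CZK/g_CAD = 13.20319/12.1082 = 1.0904338.
The CAD side grows by 1 + 0.0039×15/12 = 1.004875.
That pins the CZK growth at 1.0957497.
(1.0957497 − 1)/T = 0.076600, i.e. 7.66%.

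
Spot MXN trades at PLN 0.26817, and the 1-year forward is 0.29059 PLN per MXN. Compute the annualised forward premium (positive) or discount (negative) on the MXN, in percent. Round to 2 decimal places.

T = 1 year.
Period premium: (0.29059 − 0.26817)/0.26817 = 0.0836037.
×(1/T) gives 8.36% p.a.

+8.36%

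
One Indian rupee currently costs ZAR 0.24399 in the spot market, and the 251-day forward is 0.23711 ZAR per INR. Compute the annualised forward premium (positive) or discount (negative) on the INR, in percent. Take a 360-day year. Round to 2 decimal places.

T = 251/360 years.
(F − S)/S = (0.23711 − 0.24399)/0.24399 = -0.0281979.
Per annum: -0.0281979 / (251/360) = -0.040443 = -4.04%.

-4.04%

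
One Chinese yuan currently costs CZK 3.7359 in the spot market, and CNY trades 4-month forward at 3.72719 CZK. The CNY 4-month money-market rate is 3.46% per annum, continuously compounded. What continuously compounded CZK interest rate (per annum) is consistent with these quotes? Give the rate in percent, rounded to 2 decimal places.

T = 4/12 years.
By CIP, F/S equals the CZK-to-CNY growth ratio: 3.72719/3.7359 = 0.9976686.
The CNY side grows by e^(0.0346×4/12) = 1.0116001.
So the CZK growth factor = 1.0092417.
Take logs: ln 1.0092417 / (4/12) = 0.027598, so 2.76%.

2.76%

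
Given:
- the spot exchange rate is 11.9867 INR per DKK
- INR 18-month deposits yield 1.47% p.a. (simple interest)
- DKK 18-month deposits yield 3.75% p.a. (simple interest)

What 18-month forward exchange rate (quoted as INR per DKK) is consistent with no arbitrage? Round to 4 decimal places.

T = 18/12 years.
INR growth factor: 1 + 0.0147×18/12 = 1.022050.
DKK growth factor: 1 + 0.0375×18/12 = 1.056250.
CIP: F = S · (grow INR)/(grow DKK) = 11.9867 × 1.022050/1.056250 = 11.598586 INR per DKK.

11.5986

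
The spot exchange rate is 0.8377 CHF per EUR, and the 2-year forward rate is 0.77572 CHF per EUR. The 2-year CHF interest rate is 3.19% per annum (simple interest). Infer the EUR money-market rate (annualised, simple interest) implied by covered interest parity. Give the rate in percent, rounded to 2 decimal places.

7.44%

T = 2 years.
CIP gives F = S · g_CHF/g_EUR, so g_CHF/g_EUR = 0.77572/0.8377 = 0.9260117.
The CHF side grows by 1 + 0.0319×2 = 1.063800.
So the EUR growth factor = 1.1487976.
r = (1.1487976 − 1)/2 = 0.074399 → 7.44%.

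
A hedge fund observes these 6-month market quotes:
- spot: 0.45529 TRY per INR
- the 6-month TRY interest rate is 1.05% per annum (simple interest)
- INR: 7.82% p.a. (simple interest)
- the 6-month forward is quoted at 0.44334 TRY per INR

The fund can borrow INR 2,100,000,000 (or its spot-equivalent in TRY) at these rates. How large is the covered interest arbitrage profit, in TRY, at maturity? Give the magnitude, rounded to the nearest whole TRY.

T = 6/12 years.
Route A — deposit INR, sell forward: 2,100,000,000 × 1.039100 × 0.44334 = TRY 967,416,647.40.
Route B — convert at spot, deposit TRY: 2,100,000,000 × 0.45529 × 1.005250 = TRY 961,128,572.25.
The quoted forward overvalues INR, so borrow TRY, buy INR at spot, deposit the INR at 7.82%, and sell the proceeds forward at 0.44334.
Arbitrage profit = |967,416,647.40 − 961,128,572.25| = TRY 6,288,075.

TRY 6,288,075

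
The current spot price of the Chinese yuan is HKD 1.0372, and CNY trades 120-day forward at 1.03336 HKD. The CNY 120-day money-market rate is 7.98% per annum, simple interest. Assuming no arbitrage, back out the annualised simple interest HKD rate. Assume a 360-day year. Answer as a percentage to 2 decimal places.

T = 120/360 years.
F/S = 1.03336/1.0372 = 0.9962977 = (growth of HKD) / (growth of CNY).
The CNY side grows by 1 + 0.0798×120/360 = 1.026600.
Hence g_HKD = 1.0227992.
r = (1.0227992 − 1)/(120/360) = 0.068398 → 6.84%.

6.84%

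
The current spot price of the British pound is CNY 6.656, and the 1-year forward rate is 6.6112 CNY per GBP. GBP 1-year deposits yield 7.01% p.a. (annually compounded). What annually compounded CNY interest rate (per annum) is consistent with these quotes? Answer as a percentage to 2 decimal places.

T = 1 year.
F/S = 6.6112/6.656 = 0.9932692 = (growth of CNY) / (growth of GBP).
GBP growth factor: (1 + 0.0701)^1 = 1.070100.
So the CNY growth factor = 1.0628974.
r = 1.0628974^(1/1) − 1 = 0.062897 → 6.29%.

6.29%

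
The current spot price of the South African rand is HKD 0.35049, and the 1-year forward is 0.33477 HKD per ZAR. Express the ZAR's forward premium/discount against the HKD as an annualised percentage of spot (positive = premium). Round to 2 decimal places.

-4.49%

T = 1 year.
Period premium: (0.33477 − 0.35049)/0.35049 = -0.0448515.
Per annum: -0.0448515 / 1 = -0.044852 = -4.49%.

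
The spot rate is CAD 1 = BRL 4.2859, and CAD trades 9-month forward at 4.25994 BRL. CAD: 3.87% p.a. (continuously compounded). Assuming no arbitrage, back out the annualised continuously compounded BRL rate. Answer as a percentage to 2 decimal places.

3.06%

T = 9/12 years.
CIP gives F = S · g_BRL/g_CAD, so g_BRL/g_CAD = 4.25994/4.2859 = 0.9939429.
The CAD side grows by e^(0.0387×9/12) = 1.0294503.
So the BRL growth factor = 1.0232148.
Take logs: ln 1.0232148 / (9/12) = 0.030599, so 3.06%.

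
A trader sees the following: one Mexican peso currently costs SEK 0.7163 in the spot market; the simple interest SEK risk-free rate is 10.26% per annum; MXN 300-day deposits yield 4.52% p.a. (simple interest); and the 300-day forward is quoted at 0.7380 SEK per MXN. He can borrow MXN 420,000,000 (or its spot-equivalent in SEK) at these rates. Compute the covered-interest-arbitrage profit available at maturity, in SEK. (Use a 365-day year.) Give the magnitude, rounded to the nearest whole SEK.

SEK 4,740,746

T = 300/365 years.
Route A — deposit MXN, sell forward: 420,000,000 × 1.03715068493 × 0.7380 = SEK 321,475,226.30.
Route B — convert at spot, deposit SEK: 420,000,000 × 0.7163 × 1.08432876712 = SEK 326,215,972.27.
The quoted forward undervalues MXN, so borrow MXN, convert to SEK at spot, deposit the SEK at 10.26%, and buy MXN forward at 0.7380 to cover the loan.
Arbitrage profit = |321,475,226.30 − 326,215,972.27| = SEK 4,740,746.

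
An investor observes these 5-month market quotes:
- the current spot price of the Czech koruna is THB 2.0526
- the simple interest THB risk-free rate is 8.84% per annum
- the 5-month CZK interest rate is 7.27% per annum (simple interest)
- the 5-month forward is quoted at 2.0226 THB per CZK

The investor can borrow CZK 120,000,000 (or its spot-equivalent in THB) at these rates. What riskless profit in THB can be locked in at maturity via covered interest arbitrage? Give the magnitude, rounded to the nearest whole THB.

THB 5,320,341

T = 5/12 years.
Keep in CZK, deliver into the forward: 120,000,000·1.03029166667·2.0226 = THB 250,064,151.00.
Swap to THB now, deposit: 120,000,000·2.0526·1.03683333333 = THB 255,384,492.00.
The quoted forward undervalues CZK, so borrow CZK, convert to THB at spot, deposit the THB at 8.84%, and buy CZK forward at 2.0226 to cover the loan.
Arbitrage profit = |250,064,151.00 − 255,384,492.00| = THB 5,320,341.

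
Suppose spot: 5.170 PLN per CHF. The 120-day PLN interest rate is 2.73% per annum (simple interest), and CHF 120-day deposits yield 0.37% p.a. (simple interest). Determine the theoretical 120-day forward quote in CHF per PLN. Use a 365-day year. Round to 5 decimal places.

T = 120/365 years.
PLN accumulates by 1 + 0.0273×120/365 = 1.0089753.
Growth of 1 CHF over T: 1 + 0.0037×120/365 = 1.0012164.
So F = 5.17 × 1.0089753 / 1.0012164 = 5.210065 (PLN/CHF).
Invert for CHF per PLN: 1 / 5.210065 = 0.19194.

0.19194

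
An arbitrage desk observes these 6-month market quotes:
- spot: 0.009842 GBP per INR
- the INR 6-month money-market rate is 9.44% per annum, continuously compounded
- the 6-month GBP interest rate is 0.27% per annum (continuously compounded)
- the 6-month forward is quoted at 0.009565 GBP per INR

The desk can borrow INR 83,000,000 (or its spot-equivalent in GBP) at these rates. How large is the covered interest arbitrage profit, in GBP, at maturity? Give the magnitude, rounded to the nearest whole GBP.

T = 6/12 years.
Keep in INR, deliver into the forward: 83,000,000·1.04833165·0.009565 = GBP 832,265.26.
Swap to GBP now, deposit: 83,000,000·0.009842·1.00135091 = GBP 817,989.54.
The quoted forward overvalues INR, so borrow GBP, buy INR at spot, deposit the INR at 9.44%, and sell the proceeds forward at 0.009565.
The gap between the two covered legs is GBP 14,276.

GBP 14,276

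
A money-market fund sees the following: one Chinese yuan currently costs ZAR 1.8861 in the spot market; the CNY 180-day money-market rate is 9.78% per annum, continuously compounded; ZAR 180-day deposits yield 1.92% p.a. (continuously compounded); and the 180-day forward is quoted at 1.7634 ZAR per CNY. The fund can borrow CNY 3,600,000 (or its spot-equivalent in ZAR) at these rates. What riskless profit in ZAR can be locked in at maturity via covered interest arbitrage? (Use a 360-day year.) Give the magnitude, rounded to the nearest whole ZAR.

ZAR 189,073

T = 180/360 years.
Invest the CNY and cover forward: 3,600,000 × 1.050115334 × 1.7634 = ZAR 6,666,384.17.
Convert at spot and invest in ZAR: 3,600,000 × 1.8861 × 1.009646228 = ZAR 6,855,457.50.
The quoted forward undervalues CNY, so borrow CNY, convert to ZAR at spot, deposit the ZAR at 1.92%, and buy CNY forward at 1.7634 to cover the loan.
Profit = 6,855,457.50 − 6,666,384.17 = ZAR 189,073.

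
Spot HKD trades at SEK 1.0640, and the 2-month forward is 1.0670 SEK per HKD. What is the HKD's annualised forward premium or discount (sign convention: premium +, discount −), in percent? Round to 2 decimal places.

+1.69%

T = 2/12 years.
HKD trades forward at +0.28195% vs spot over the period.
Per annum: 0.0028195 / (2/12) = 0.016917 = 1.69%.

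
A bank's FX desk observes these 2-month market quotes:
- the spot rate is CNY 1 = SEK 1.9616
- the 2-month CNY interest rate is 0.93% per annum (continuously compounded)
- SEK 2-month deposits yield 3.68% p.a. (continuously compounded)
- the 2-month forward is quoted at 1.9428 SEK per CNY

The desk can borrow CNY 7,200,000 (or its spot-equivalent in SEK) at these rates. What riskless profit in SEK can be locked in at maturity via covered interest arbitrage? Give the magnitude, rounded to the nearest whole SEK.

T = 2/12 years.
Invest the CNY and cover forward: 7,200,000 × 1.0015512019 × 1.9428 = SEK 14,009,858.46.
Convert at spot and invest in SEK: 7,200,000 × 1.9616 × 1.0061521807 = SEK 14,210,410.45.
The quoted forward undervalues CNY, so borrow CNY, convert to SEK at spot, deposit the SEK at 3.68%, and buy CNY forward at 1.9428 to cover the loan.
The gap between the two covered legs is SEK 200,552.

SEK 200,552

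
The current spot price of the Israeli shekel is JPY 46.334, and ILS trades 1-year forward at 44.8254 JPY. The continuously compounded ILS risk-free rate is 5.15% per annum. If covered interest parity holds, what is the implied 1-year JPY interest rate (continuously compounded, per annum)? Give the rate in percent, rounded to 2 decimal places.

T = 1 year.
F/S = 44.8254/46.334 = 0.9674408 = (growth of JPY) / (growth of ILS).
ILS growth factor: e^(0.0515×1) = 1.0528492.
That pins the JPY growth at 1.0185693.
Take logs: ln 1.0185693 / 1 = 0.018399, so 1.84%.

1.84%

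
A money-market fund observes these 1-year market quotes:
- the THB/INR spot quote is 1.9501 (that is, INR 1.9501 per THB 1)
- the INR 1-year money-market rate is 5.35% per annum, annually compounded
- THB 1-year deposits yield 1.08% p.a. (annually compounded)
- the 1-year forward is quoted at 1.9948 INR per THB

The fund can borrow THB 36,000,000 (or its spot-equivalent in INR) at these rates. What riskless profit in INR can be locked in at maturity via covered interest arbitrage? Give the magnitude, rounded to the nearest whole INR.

INR 1,371,114

T = 1 year.
Keep in THB, deliver into the forward: 36,000,000·1.010800·1.9948 = INR 72,588,378.24.
Swap to INR now, deposit: 36,000,000·1.9501·1.053500 = INR 73,959,492.60.
The quoted forward undervalues THB, so borrow THB, convert to INR at spot, deposit the INR at 5.35%, and buy THB forward at 1.9948 to cover the loan.
Profit = 73,959,492.60 − 72,588,378.24 = INR 1,371,114.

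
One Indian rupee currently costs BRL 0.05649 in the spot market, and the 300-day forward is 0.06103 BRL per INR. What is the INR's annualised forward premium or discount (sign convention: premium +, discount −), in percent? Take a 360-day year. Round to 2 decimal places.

T = 300/360 years.
(F − S)/S = (0.06103 − 0.05649)/0.05649 = 0.0803682.
Per annum: 0.0803682 / (300/360) = 0.096442 = 9.64%.

+9.64%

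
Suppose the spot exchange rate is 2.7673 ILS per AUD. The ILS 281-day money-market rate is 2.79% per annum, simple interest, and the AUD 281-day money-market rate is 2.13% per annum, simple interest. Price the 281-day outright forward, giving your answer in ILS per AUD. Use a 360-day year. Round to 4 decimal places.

2.7813

T = 281/360 years.
Growth of 1 ILS over T: 1 + 0.0279×281/360 = 1.0217775.
Growth of 1 AUD over T: 1 + 0.0213×281/360 = 1.0166258.
Forward (ILS per AUD) = 2.7673 × 1.0217775 / 1.0166258 = 2.781323.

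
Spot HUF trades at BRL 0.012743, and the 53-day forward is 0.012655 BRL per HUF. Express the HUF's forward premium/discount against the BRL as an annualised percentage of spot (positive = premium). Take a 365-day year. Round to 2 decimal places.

-4.76%

T = 53/365 years.
HUF trades forward at -0.69058% vs spot over the period.
Per annum: -0.0069058 / (53/365) = -0.047559 = -4.76%.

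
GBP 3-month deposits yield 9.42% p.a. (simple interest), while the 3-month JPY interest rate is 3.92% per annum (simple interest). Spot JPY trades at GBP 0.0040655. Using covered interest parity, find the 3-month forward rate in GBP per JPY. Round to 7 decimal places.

T = 3/12 years.
Growth of 1 GBP over T: 1 + 0.0942×3/12 = 1.023550.
Growth of 1 JPY over T: 1 + 0.0392×3/12 = 1.009800.
CIP: F = S · (grow GBP)/(grow JPY) = 0.0040655 × 1.023550/1.009800 = 0.004120858 GBP per JPY.

0.0041209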